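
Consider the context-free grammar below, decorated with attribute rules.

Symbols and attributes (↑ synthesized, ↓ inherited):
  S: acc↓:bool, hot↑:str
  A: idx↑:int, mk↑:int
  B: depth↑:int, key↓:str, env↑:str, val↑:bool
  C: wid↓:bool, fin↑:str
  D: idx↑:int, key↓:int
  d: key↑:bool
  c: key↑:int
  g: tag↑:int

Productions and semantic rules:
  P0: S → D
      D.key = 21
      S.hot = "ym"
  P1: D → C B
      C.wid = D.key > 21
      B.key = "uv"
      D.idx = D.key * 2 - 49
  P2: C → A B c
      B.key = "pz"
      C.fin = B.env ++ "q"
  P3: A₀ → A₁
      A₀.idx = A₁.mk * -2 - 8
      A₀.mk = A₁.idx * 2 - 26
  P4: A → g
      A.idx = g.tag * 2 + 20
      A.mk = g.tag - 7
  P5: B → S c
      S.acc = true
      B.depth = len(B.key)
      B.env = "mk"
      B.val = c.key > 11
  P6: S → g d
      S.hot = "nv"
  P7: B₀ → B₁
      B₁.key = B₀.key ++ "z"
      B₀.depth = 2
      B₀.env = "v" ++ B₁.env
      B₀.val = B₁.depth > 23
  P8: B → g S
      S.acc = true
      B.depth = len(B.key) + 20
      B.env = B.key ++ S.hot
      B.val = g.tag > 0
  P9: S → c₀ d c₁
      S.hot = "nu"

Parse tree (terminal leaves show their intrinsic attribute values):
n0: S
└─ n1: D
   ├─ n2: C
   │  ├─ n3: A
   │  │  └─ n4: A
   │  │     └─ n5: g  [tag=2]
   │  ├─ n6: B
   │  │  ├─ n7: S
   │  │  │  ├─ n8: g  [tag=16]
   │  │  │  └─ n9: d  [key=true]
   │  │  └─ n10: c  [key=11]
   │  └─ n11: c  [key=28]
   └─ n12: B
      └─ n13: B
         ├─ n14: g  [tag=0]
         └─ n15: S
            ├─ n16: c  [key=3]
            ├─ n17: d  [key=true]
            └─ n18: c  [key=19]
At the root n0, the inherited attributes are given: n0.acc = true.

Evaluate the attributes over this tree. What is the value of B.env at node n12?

"vuvznu"

1. n0.acc = true  [given at root]
2. n1.key = 21  [21]
3. n2.wid = false  [D.key > 21]
4. n5.tag = 2  [terminal]
5. n4.idx = 24  [g.tag * 2 + 20]
6. n4.mk = -5  [g.tag - 7]
7. n3.idx = 2  [A₁.mk * -2 - 8]
8. n3.mk = 22  [A₁.idx * 2 - 26]
9. n6.key = "pz"  ["pz"]
10. n7.acc = true  [true]
11. n8.tag = 16  [terminal]
12. n9.key = true  [terminal]
13. n7.hot = "nv"  ["nv"]
14. n10.key = 11  [terminal]
15. n6.depth = 2  [len(B.key)]
16. n6.env = "mk"  ["mk"]
17. n6.val = false  [c.key > 11]
18. n11.key = 28  [terminal]
19. n2.fin = "mkq"  [B.env ++ "q"]
20. n12.key = "uv"  ["uv"]
21. n13.key = "uvz"  [B₀.key ++ "z"]
22. n14.tag = 0  [terminal]
23. n15.acc = true  [true]
24. n16.key = 3  [terminal]
25. n17.key = true  [terminal]
26. n18.key = 19  [terminal]
27. n15.hot = "nu"  ["nu"]
28. n13.depth = 23  [len(B.key) + 20]
29. n13.env = "uvznu"  [B.key ++ S.hot]
30. n13.val = false  [g.tag > 0]
31. n12.depth = 2  [2]
32. n12.env = "vuvznu"  ["v" ++ B₁.env]
33. n12.val = false  [B₁.depth > 23]
34. n1.idx = -7  [D.key * 2 - 49]
35. n0.hot = "ym"  ["ym"]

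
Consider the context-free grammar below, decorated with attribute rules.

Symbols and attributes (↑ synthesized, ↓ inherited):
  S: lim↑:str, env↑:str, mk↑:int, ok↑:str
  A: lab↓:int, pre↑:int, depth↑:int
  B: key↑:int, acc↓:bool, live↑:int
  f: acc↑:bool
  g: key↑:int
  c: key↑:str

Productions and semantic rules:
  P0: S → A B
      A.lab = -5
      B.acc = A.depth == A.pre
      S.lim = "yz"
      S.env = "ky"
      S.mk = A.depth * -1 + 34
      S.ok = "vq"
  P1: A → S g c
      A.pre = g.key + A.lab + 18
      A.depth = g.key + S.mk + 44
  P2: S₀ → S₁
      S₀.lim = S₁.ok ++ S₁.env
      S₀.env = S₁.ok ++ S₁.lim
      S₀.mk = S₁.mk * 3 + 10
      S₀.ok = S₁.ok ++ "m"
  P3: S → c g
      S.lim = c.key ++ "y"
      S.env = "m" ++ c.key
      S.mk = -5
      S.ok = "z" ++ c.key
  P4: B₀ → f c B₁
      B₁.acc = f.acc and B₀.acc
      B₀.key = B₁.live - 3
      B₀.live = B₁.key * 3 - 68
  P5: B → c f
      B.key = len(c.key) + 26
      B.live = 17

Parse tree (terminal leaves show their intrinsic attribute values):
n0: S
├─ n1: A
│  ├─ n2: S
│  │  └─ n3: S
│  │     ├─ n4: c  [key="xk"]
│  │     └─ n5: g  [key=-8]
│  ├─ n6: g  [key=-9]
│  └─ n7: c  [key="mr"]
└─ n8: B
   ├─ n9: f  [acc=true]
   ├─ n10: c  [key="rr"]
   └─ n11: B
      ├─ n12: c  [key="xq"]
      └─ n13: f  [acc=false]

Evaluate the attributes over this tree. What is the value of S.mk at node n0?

4

1. n1.lab = -5  [-5]
2. n4.key = "xk"  [terminal]
3. n5.key = -8  [terminal]
4. n3.lim = "xky"  [c.key ++ "y"]
5. n3.env = "mxk"  ["m" ++ c.key]
6. n3.mk = -5  [-5]
7. n3.ok = "zxk"  ["z" ++ c.key]
8. n2.lim = "zxkmxk"  [S₁.ok ++ S₁.env]
9. n2.env = "zxkxky"  [S₁.ok ++ S₁.lim]
10. n2.mk = -5  [S₁.mk * 3 + 10]
11. n2.ok = "zxkm"  [S₁.ok ++ "m"]
12. n6.key = -9  [terminal]
13. n7.key = "mr"  [terminal]
14. n1.pre = 4  [g.key + A.lab + 18]
15. n1.depth = 30  [g.key + S.mk + 44]
16. n8.acc = false  [A.depth == A.pre]
17. n9.acc = true  [terminal]
18. n10.key = "rr"  [terminal]
19. n11.acc = false  [f.acc and B₀.acc]
20. n12.key = "xq"  [terminal]
21. n13.acc = false  [terminal]
22. n11.key = 28  [len(c.key) + 26]
23. n11.live = 17  [17]
24. n8.key = 14  [B₁.live - 3]
25. n8.live = 16  [B₁.key * 3 - 68]
26. n0.lim = "yz"  ["yz"]
27. n0.env = "ky"  ["ky"]
28. n0.mk = 4  [A.depth * -1 + 34]
29. n0.ok = "vq"  ["vq"]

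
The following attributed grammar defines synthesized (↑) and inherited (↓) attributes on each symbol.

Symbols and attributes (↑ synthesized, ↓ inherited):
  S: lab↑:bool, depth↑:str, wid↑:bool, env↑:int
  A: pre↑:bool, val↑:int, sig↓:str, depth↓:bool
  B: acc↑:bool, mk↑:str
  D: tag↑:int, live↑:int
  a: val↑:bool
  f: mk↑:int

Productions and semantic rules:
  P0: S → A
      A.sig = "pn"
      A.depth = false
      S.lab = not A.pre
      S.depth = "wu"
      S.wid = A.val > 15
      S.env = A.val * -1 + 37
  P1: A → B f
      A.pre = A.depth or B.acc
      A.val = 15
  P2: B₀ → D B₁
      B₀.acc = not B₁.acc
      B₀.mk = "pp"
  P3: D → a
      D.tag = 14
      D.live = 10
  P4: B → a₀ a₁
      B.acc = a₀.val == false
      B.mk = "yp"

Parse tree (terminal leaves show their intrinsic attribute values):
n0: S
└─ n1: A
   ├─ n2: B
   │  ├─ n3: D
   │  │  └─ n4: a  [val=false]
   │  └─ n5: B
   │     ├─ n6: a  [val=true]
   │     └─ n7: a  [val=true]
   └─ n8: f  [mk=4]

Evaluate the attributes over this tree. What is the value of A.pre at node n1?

true

1. n1.sig = "pn"  ["pn"]
2. n1.depth = false  [false]
3. n4.val = false  [terminal]
4. n3.tag = 14  [14]
5. n3.live = 10  [10]
6. n6.val = true  [terminal]
7. n7.val = true  [terminal]
8. n5.acc = false  [a₀.val == false]
9. n5.mk = "yp"  ["yp"]
10. n2.acc = true  [not B₁.acc]
11. n2.mk = "pp"  ["pp"]
12. n8.mk = 4  [terminal]
13. n1.pre = true  [A.depth or B.acc]
14. n1.val = 15  [15]
15. n0.lab = false  [not A.pre]
16. n0.depth = "wu"  ["wu"]
17. n0.wid = false  [A.val > 15]
18. n0.env = 22  [A.val * -1 + 37]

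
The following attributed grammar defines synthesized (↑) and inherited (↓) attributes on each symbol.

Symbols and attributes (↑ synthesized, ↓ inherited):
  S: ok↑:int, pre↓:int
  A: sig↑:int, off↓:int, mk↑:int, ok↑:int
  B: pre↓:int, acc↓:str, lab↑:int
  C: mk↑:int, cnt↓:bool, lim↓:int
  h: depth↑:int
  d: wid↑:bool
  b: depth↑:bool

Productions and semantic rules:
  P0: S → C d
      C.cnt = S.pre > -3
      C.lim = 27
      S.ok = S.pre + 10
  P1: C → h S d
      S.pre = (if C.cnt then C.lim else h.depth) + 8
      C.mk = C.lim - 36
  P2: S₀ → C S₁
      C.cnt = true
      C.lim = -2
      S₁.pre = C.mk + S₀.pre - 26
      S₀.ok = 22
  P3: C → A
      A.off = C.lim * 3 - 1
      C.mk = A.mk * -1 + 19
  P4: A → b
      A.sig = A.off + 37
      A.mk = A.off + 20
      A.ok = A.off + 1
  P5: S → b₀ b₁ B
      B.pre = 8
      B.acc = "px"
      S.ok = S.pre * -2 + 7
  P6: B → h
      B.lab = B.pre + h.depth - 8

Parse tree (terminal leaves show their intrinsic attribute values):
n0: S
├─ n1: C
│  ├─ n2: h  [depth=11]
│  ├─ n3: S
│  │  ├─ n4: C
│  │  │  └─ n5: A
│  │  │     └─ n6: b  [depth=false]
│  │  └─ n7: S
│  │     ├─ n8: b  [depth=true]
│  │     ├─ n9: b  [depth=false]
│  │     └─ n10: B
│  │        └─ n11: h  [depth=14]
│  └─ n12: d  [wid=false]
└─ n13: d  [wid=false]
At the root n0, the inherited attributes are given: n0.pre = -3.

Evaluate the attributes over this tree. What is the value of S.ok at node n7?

1. n0.pre = -3  [given at root]
2. n1.cnt = false  [S.pre > -3]
3. n1.lim = 27  [27]
4. n2.depth = 11  [terminal]
5. n3.pre = 19  [(if C.cnt then C.lim else h.depth) + 8]
6. n4.cnt = true  [true]
7. n4.lim = -2  [-2]
8. n5.off = -7  [C.lim * 3 - 1]
9. n6.depth = false  [terminal]
10. n5.sig = 30  [A.off + 37]
11. n5.mk = 13  [A.off + 20]
12. n5.ok = -6  [A.off + 1]
13. n4.mk = 6  [A.mk * -1 + 19]
14. n7.pre = -1  [C.mk + S₀.pre - 26]
15. n8.depth = true  [terminal]
16. n9.depth = false  [terminal]
17. n10.pre = 8  [8]
18. n10.acc = "px"  ["px"]
19. n11.depth = 14  [terminal]
20. n10.lab = 14  [B.pre + h.depth - 8]
21. n7.ok = 9  [S.pre * -2 + 7]
22. n3.ok = 22  [22]
23. n12.wid = false  [terminal]
24. n1.mk = -9  [C.lim - 36]
25. n13.wid = false  [terminal]
26. n0.ok = 7  [S.pre + 10]

9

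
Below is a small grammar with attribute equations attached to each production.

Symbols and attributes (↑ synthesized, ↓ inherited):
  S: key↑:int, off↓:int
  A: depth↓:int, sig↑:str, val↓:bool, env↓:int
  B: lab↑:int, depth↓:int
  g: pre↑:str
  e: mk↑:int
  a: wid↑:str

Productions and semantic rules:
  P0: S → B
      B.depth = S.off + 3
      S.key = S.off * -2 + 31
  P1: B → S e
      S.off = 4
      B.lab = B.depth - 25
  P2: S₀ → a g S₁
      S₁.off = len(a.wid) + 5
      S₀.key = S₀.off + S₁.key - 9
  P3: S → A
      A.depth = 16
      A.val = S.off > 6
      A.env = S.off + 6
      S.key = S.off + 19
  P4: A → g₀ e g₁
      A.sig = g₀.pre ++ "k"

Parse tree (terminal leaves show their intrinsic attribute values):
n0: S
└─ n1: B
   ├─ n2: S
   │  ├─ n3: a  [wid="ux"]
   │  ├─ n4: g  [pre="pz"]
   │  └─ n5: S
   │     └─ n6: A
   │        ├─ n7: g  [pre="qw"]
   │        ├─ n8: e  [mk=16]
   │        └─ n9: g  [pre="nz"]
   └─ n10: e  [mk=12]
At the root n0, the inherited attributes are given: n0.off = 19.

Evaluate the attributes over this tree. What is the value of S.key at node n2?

1. n0.off = 19  [given at root]
2. n1.depth = 22  [S.off + 3]
3. n2.off = 4  [4]
4. n3.wid = "ux"  [terminal]
5. n4.pre = "pz"  [terminal]
6. n5.off = 7  [len(a.wid) + 5]
7. n6.depth = 16  [16]
8. n6.val = true  [S.off > 6]
9. n6.env = 13  [S.off + 6]
10. n7.pre = "qw"  [terminal]
11. n8.mk = 16  [terminal]
12. n9.pre = "nz"  [terminal]
13. n6.sig = "qwk"  [g₀.pre ++ "k"]
14. n5.key = 26  [S.off + 19]
15. n2.key = 21  [S₀.off + S₁.key - 9]
16. n10.mk = 12  [terminal]
17. n1.lab = -3  [B.depth - 25]
18. n0.key = -7  [S.off * -2 + 31]

21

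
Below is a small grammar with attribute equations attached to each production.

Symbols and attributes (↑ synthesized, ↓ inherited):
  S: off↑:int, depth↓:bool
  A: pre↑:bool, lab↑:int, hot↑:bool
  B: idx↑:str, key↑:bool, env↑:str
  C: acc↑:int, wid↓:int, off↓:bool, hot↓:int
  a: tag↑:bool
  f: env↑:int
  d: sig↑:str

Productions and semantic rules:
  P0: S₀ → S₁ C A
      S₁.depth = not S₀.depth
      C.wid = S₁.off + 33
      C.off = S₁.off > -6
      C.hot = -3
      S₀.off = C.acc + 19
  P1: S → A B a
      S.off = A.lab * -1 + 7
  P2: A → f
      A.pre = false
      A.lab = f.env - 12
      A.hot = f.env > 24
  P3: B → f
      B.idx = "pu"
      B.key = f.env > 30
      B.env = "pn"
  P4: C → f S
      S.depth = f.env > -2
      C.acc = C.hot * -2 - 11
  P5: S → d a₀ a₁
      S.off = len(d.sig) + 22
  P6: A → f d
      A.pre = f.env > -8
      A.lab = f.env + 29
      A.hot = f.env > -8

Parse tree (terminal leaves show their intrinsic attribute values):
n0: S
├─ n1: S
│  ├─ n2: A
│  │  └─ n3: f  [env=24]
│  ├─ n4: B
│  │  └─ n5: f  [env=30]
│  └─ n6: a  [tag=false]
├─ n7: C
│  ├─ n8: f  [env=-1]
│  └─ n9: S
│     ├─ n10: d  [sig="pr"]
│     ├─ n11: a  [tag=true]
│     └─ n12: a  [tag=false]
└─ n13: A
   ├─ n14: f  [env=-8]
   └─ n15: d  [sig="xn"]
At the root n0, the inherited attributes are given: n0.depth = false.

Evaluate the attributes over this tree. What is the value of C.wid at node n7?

1. n0.depth = false  [given at root]
2. n1.depth = true  [not S₀.depth]
3. n3.env = 24  [terminal]
4. n2.pre = false  [false]
5. n2.lab = 12  [f.env - 12]
6. n2.hot = false  [f.env > 24]
7. n5.env = 30  [terminal]
8. n4.idx = "pu"  ["pu"]
9. n4.key = false  [f.env > 30]
10. n4.env = "pn"  ["pn"]
11. n6.tag = false  [terminal]
12. n1.off = -5  [A.lab * -1 + 7]
13. n7.wid = 28  [S₁.off + 33]
14. n7.off = true  [S₁.off > -6]
15. n7.hot = -3  [-3]
16. n8.env = -1  [terminal]
17. n9.depth = true  [f.env > -2]
18. n10.sig = "pr"  [terminal]
19. n11.tag = true  [terminal]
20. n12.tag = false  [terminal]
21. n9.off = 24  [len(d.sig) + 22]
22. n7.acc = -5  [C.hot * -2 - 11]
23. n14.env = -8  [terminal]
24. n15.sig = "xn"  [terminal]
25. n13.pre = false  [f.env > -8]
26. n13.lab = 21  [f.env + 29]
27. n13.hot = false  [f.env > -8]
28. n0.off = 14  [C.acc + 19]

28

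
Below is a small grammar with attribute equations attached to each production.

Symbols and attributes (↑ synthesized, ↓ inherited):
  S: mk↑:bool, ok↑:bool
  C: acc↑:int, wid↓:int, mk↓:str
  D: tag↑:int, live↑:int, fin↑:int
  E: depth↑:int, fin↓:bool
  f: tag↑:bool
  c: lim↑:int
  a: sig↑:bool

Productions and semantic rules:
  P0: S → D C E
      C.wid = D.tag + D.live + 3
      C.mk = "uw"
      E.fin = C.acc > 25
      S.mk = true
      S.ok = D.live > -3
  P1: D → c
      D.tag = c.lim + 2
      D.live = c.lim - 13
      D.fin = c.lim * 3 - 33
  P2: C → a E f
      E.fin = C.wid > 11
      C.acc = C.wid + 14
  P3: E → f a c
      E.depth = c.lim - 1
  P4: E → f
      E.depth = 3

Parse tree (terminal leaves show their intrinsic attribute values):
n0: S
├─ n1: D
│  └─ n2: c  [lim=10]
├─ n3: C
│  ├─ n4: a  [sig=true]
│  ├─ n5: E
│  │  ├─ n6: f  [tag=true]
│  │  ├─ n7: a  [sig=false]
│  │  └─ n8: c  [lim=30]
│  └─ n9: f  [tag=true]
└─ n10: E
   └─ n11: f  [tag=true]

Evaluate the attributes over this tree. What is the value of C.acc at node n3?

1. n2.lim = 10  [terminal]
2. n1.tag = 12  [c.lim + 2]
3. n1.live = -3  [c.lim - 13]
4. n1.fin = -3  [c.lim * 3 - 33]
5. n3.wid = 12  [D.tag + D.live + 3]
6. n3.mk = "uw"  ["uw"]
7. n4.sig = true  [terminal]
8. n5.fin = true  [C.wid > 11]
9. n6.tag = true  [terminal]
10. n7.sig = false  [terminal]
11. n8.lim = 30  [terminal]
12. n5.depth = 29  [c.lim - 1]
13. n9.tag = true  [terminal]
14. n3.acc = 26  [C.wid + 14]
15. n10.fin = true  [C.acc > 25]
16. n11.tag = true  [terminal]
17. n10.depth = 3  [3]
18. n0.mk = true  [true]
19. n0.ok = false  [D.live > -3]

26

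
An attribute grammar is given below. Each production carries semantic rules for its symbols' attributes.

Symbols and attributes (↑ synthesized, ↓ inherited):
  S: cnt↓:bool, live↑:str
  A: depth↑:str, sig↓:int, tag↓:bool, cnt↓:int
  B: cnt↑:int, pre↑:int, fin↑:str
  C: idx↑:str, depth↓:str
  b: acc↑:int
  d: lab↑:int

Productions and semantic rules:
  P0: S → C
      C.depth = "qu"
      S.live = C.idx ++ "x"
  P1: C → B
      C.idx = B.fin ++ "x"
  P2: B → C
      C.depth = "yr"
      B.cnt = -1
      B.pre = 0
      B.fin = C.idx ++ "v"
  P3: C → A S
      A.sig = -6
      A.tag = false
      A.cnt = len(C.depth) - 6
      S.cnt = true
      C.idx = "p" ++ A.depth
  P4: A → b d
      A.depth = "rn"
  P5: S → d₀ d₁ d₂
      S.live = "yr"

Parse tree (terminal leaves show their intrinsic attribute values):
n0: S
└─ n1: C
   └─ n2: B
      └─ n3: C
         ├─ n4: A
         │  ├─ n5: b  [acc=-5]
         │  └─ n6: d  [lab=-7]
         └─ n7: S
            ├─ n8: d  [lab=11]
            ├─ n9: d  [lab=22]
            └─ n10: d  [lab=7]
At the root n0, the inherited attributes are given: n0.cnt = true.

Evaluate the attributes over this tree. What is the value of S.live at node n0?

"prnvxx"

1. n0.cnt = true  [given at root]
2. n1.depth = "qu"  ["qu"]
3. n3.depth = "yr"  ["yr"]
4. n4.sig = -6  [-6]
5. n4.tag = false  [false]
6. n4.cnt = -4  [len(C.depth) - 6]
7. n5.acc = -5  [terminal]
8. n6.lab = -7  [terminal]
9. n4.depth = "rn"  ["rn"]
10. n7.cnt = true  [true]
11. n8.lab = 11  [terminal]
12. n9.lab = 22  [terminal]
13. n10.lab = 7  [terminal]
14. n7.live = "yr"  ["yr"]
15. n3.idx = "prn"  ["p" ++ A.depth]
16. n2.cnt = -1  [-1]
17. n2.pre = 0  [0]
18. n2.fin = "prnv"  [C.idx ++ "v"]
19. n1.idx = "prnvx"  [B.fin ++ "x"]
20. n0.live = "prnvxx"  [C.idx ++ "x"]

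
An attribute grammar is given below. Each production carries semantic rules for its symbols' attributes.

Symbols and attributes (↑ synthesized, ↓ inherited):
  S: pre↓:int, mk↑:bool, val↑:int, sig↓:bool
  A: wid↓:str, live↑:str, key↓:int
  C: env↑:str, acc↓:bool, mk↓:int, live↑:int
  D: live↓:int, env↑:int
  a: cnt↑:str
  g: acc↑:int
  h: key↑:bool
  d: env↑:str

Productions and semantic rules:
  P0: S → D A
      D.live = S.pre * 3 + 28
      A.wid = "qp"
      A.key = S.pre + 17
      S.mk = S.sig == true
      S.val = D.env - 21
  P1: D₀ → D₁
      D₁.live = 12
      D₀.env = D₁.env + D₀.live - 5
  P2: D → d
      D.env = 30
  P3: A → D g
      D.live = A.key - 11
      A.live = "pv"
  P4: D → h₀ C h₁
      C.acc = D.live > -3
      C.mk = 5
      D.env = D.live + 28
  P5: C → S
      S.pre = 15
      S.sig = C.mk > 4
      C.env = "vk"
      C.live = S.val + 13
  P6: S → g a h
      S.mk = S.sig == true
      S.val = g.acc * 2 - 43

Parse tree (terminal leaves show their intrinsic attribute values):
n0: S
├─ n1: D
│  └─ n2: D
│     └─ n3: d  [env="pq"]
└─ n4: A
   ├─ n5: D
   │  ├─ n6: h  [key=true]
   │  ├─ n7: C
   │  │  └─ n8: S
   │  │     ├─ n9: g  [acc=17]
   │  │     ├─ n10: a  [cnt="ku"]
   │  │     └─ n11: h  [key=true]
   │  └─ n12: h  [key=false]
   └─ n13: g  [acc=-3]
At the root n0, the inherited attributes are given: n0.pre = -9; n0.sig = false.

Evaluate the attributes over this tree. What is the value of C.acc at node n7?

false

1. n0.pre = -9  [given at root]
2. n0.sig = false  [given at root]
3. n1.live = 1  [S.pre * 3 + 28]
4. n2.live = 12  [12]
5. n3.env = "pq"  [terminal]
6. n2.env = 30  [30]
7. n1.env = 26  [D₁.env + D₀.live - 5]
8. n4.wid = "qp"  ["qp"]
9. n4.key = 8  [S.pre + 17]
10. n5.live = -3  [A.key - 11]
11. n6.key = true  [terminal]
12. n7.acc = false  [D.live > -3]
13. n7.mk = 5  [5]
14. n8.pre = 15  [15]
15. n8.sig = true  [C.mk > 4]
16. n9.acc = 17  [terminal]
17. n10.cnt = "ku"  [terminal]
18. n11.key = true  [terminal]
19. n8.mk = true  [S.sig == true]
20. n8.val = -9  [g.acc * 2 - 43]
21. n7.env = "vk"  ["vk"]
22. n7.live = 4  [S.val + 13]
23. n12.key = false  [terminal]
24. n5.env = 25  [D.live + 28]
25. n13.acc = -3  [terminal]
26. n4.live = "pv"  ["pv"]
27. n0.mk = false  [S.sig == true]
28. n0.val = 5  [D.env - 21]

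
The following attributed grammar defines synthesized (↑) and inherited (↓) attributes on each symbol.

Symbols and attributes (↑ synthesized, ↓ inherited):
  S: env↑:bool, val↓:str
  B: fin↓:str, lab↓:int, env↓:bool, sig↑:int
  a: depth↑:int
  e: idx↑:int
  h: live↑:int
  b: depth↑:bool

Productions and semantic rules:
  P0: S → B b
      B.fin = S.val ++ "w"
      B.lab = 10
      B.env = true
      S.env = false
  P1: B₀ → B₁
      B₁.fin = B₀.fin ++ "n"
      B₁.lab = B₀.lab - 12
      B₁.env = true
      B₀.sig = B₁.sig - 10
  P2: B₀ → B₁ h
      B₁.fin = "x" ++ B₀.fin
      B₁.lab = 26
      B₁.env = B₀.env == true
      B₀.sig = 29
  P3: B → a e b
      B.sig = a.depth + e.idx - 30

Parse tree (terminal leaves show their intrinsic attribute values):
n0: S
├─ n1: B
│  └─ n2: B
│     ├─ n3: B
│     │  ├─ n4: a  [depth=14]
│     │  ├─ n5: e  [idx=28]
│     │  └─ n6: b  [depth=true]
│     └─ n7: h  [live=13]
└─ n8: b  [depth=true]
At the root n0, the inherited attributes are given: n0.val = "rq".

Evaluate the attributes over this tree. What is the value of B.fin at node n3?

1. n0.val = "rq"  [given at root]
2. n1.fin = "rqw"  [S.val ++ "w"]
3. n1.lab = 10  [10]
4. n1.env = true  [true]
5. n2.fin = "rqwn"  [B₀.fin ++ "n"]
6. n2.lab = -2  [B₀.lab - 12]
7. n2.env = true  [true]
8. n3.fin = "xrqwn"  ["x" ++ B₀.fin]
9. n3.lab = 26  [26]
10. n3.env = true  [B₀.env == true]
11. n4.depth = 14  [terminal]
12. n5.idx = 28  [terminal]
13. n6.depth = true  [terminal]
14. n3.sig = 12  [a.depth + e.idx - 30]
15. n7.live = 13  [terminal]
16. n2.sig = 29  [29]
17. n1.sig = 19  [B₁.sig - 10]
18. n8.depth = true  [terminal]
19. n0.env = false  [false]

"xrqwn"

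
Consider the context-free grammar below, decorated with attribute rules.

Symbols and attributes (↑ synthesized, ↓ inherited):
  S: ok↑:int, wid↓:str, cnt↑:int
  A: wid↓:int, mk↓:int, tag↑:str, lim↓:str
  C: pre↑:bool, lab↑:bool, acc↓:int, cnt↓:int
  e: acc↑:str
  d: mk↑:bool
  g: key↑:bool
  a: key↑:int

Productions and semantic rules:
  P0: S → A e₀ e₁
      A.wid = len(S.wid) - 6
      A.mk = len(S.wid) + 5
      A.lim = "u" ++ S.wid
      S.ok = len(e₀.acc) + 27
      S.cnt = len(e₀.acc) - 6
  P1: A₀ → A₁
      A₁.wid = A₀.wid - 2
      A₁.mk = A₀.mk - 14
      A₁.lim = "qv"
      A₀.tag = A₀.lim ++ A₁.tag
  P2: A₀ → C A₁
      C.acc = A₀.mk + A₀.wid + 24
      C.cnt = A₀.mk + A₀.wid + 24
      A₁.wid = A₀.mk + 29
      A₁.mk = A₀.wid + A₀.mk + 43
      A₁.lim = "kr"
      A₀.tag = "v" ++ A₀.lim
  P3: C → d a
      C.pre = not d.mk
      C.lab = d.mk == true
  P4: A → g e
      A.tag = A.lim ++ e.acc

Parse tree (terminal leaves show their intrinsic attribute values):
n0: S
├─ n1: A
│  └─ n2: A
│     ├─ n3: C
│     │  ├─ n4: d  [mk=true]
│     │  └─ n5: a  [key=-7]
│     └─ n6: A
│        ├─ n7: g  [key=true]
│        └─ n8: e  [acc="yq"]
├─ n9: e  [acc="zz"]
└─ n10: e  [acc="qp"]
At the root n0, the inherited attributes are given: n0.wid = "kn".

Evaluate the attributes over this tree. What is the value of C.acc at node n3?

1. n0.wid = "kn"  [given at root]
2. n1.wid = -4  [len(S.wid) - 6]
3. n1.mk = 7  [len(S.wid) + 5]
4. n1.lim = "ukn"  ["u" ++ S.wid]
5. n2.wid = -6  [A₀.wid - 2]
6. n2.mk = -7  [A₀.mk - 14]
7. n2.lim = "qv"  ["qv"]
8. n3.acc = 11  [A₀.mk + A₀.wid + 24]
9. n3.cnt = 11  [A₀.mk + A₀.wid + 24]
10. n4.mk = true  [terminal]
11. n5.key = -7  [terminal]
12. n3.pre = false  [not d.mk]
13. n3.lab = true  [d.mk == true]
14. n6.wid = 22  [A₀.mk + 29]
15. n6.mk = 30  [A₀.wid + A₀.mk + 43]
16. n6.lim = "kr"  ["kr"]
17. n7.key = true  [terminal]
18. n8.acc = "yq"  [terminal]
19. n6.tag = "kryq"  [A.lim ++ e.acc]
20. n2.tag = "vqv"  ["v" ++ A₀.lim]
21. n1.tag = "uknvqv"  [A₀.lim ++ A₁.tag]
22. n9.acc = "zz"  [terminal]
23. n10.acc = "qp"  [terminal]
24. n0.ok = 29  [len(e₀.acc) + 27]
25. n0.cnt = -4  [len(e₀.acc) - 6]

11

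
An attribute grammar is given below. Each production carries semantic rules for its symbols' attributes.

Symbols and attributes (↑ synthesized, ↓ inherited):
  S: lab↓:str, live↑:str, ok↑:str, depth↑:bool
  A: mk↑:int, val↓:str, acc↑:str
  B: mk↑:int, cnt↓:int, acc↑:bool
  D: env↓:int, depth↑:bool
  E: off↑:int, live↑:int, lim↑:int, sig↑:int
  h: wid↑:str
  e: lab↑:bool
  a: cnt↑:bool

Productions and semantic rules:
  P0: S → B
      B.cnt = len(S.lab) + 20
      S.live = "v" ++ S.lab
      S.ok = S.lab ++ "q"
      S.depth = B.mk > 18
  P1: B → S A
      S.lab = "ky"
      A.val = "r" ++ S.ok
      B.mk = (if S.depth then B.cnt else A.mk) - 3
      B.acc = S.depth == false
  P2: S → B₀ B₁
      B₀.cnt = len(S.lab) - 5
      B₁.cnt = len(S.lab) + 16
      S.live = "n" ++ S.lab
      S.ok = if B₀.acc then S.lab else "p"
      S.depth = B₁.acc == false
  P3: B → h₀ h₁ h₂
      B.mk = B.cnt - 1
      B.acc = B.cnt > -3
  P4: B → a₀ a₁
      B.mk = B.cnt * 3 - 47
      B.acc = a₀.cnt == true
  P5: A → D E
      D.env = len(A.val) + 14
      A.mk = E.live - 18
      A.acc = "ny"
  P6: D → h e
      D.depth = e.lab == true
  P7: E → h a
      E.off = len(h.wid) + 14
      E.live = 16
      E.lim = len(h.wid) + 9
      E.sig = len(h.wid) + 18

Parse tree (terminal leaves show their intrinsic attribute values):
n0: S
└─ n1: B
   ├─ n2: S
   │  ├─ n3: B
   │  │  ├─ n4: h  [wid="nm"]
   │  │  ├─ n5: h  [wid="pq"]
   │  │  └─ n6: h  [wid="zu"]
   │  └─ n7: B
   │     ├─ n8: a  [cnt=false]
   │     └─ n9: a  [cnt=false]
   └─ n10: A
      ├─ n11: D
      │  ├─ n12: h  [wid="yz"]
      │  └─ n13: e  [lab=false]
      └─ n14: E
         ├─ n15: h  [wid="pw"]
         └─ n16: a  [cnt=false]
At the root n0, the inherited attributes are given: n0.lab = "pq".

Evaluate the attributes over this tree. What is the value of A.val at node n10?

"rp"

1. n0.lab = "pq"  [given at root]
2. n1.cnt = 22  [len(S.lab) + 20]
3. n2.lab = "ky"  ["ky"]
4. n3.cnt = -3  [len(S.lab) - 5]
5. n4.wid = "nm"  [terminal]
6. n5.wid = "pq"  [terminal]
7. n6.wid = "zu"  [terminal]
8. n3.mk = -4  [B.cnt - 1]
9. n3.acc = false  [B.cnt > -3]
10. n7.cnt = 18  [len(S.lab) + 16]
11. n8.cnt = false  [terminal]
12. n9.cnt = false  [terminal]
13. n7.mk = 7  [B.cnt * 3 - 47]
14. n7.acc = false  [a₀.cnt == true]
15. n2.live = "nky"  ["n" ++ S.lab]
16. n2.ok = "p"  [if B₀.acc then S.lab else "p"]
17. n2.depth = true  [B₁.acc == false]
18. n10.val = "rp"  ["r" ++ S.ok]
19. n11.env = 16  [len(A.val) + 14]
20. n12.wid = "yz"  [terminal]
21. n13.lab = false  [terminal]
22. n11.depth = false  [e.lab == true]
23. n15.wid = "pw"  [terminal]
24. n16.cnt = false  [terminal]
25. n14.off = 16  [len(h.wid) + 14]
26. n14.live = 16  [16]
27. n14.lim = 11  [len(h.wid) + 9]
28. n14.sig = 20  [len(h.wid) + 18]
29. n10.mk = -2  [E.live - 18]
30. n10.acc = "ny"  ["ny"]
31. n1.mk = 19  [(if S.depth then B.cnt else A.mk) - 3]
32. n1.acc = false  [S.depth == false]
33. n0.live = "vpq"  ["v" ++ S.lab]
34. n0.ok = "pqq"  [S.lab ++ "q"]
35. n0.depth = true  [B.mk > 18]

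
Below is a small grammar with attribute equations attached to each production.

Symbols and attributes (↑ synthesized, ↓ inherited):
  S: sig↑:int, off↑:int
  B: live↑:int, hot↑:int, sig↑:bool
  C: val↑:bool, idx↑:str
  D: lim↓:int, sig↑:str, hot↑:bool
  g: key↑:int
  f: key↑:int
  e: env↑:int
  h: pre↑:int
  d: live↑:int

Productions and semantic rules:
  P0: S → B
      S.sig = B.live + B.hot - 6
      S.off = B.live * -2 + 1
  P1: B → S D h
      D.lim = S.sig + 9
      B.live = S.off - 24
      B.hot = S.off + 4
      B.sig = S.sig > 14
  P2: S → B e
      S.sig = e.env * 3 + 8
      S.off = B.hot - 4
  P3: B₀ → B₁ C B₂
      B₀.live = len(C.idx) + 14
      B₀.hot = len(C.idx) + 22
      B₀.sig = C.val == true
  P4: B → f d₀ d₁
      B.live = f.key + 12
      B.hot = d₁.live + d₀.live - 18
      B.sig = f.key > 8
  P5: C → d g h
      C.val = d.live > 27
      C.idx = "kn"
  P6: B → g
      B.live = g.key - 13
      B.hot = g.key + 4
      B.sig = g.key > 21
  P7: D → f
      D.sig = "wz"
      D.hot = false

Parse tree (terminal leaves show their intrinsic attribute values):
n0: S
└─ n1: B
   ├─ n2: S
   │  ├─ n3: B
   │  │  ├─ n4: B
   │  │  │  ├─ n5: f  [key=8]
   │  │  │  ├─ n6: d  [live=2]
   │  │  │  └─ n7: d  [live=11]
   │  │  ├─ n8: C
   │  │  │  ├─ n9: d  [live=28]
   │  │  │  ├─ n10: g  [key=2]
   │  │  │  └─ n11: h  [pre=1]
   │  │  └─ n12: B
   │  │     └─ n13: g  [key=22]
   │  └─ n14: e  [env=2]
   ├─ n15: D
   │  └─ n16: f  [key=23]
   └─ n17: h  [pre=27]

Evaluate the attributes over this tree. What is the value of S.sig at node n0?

14

1. n5.key = 8  [terminal]
2. n6.live = 2  [terminal]
3. n7.live = 11  [terminal]
4. n4.live = 20  [f.key + 12]
5. n4.hot = -5  [d₁.live + d₀.live - 18]
6. n4.sig = false  [f.key > 8]
7. n9.live = 28  [terminal]
8. n10.key = 2  [terminal]
9. n11.pre = 1  [terminal]
10. n8.val = true  [d.live > 27]
11. n8.idx = "kn"  ["kn"]
12. n13.key = 22  [terminal]
13. n12.live = 9  [g.key - 13]
14. n12.hot = 26  [g.key + 4]
15. n12.sig = true  [g.key > 21]
16. n3.live = 16  [len(C.idx) + 14]
17. n3.hot = 24  [len(C.idx) + 22]
18. n3.sig = true  [C.val == true]
19. n14.env = 2  [terminal]
20. n2.sig = 14  [e.env * 3 + 8]
21. n2.off = 20  [B.hot - 4]
22. n15.lim = 23  [S.sig + 9]
23. n16.key = 23  [terminal]
24. n15.sig = "wz"  ["wz"]
25. n15.hot = false  [false]
26. n17.pre = 27  [terminal]
27. n1.live = -4  [S.off - 24]
28. n1.hot = 24  [S.off + 4]
29. n1.sig = false  [S.sig > 14]
30. n0.sig = 14  [B.live + B.hot - 6]
31. n0.off = 9  [B.live * -2 + 1]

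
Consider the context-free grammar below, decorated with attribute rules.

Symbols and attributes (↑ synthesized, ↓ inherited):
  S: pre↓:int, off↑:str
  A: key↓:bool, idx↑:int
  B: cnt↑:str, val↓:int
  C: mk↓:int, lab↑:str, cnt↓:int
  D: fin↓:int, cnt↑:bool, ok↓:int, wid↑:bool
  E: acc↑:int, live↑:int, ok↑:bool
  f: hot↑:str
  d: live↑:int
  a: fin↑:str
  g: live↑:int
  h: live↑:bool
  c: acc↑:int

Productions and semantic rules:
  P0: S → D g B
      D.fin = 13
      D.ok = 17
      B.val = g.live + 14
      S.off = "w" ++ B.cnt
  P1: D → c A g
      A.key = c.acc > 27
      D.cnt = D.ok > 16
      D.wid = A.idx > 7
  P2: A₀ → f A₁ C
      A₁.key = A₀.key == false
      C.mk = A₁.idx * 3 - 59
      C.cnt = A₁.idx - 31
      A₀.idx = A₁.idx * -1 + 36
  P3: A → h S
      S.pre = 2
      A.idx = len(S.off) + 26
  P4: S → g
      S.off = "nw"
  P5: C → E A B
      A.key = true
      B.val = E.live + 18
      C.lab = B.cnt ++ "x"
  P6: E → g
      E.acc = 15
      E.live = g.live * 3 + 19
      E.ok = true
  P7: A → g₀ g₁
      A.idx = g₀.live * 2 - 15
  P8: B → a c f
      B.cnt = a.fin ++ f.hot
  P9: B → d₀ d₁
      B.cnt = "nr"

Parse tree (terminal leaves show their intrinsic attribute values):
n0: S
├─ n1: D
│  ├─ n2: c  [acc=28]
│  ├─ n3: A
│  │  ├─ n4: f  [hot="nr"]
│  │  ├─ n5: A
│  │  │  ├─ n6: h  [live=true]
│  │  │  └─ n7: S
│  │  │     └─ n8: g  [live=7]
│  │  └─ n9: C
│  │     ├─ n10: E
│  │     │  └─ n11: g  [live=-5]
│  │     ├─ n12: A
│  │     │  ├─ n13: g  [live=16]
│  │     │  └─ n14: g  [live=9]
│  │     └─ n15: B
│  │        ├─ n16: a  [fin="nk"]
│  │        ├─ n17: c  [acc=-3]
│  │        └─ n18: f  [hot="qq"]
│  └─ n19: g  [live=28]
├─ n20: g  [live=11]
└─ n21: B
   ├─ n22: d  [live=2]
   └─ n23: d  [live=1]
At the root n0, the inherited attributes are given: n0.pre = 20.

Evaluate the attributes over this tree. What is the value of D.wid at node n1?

true

1. n0.pre = 20  [given at root]
2. n1.fin = 13  [13]
3. n1.ok = 17  [17]
4. n2.acc = 28  [terminal]
5. n3.key = true  [c.acc > 27]
6. n4.hot = "nr"  [terminal]
7. n5.key = false  [A₀.key == false]
8. n6.live = true  [terminal]
9. n7.pre = 2  [2]
10. n8.live = 7  [terminal]
11. n7.off = "nw"  ["nw"]
12. n5.idx = 28  [len(S.off) + 26]
13. n9.mk = 25  [A₁.idx * 3 - 59]
14. n9.cnt = -3  [A₁.idx - 31]
15. n11.live = -5  [terminal]
16. n10.acc = 15  [15]
17. n10.live = 4  [g.live * 3 + 19]
18. n10.ok = true  [true]
19. n12.key = true  [true]
20. n13.live = 16  [terminal]
21. n14.live = 9  [terminal]
22. n12.idx = 17  [g₀.live * 2 - 15]
23. n15.val = 22  [E.live + 18]
24. n16.fin = "nk"  [terminal]
25. n17.acc = -3  [terminal]
26. n18.hot = "qq"  [terminal]
27. n15.cnt = "nkqq"  [a.fin ++ f.hot]
28. n9.lab = "nkqqx"  [B.cnt ++ "x"]
29. n3.idx = 8  [A₁.idx * -1 + 36]
30. n19.live = 28  [terminal]
31. n1.cnt = true  [D.ok > 16]
32. n1.wid = true  [A.idx > 7]
33. n20.live = 11  [terminal]
34. n21.val = 25  [g.live + 14]
35. n22.live = 2  [terminal]
36. n23.live = 1  [terminal]
37. n21.cnt = "nr"  ["nr"]
38. n0.off = "wnr"  ["w" ++ B.cnt]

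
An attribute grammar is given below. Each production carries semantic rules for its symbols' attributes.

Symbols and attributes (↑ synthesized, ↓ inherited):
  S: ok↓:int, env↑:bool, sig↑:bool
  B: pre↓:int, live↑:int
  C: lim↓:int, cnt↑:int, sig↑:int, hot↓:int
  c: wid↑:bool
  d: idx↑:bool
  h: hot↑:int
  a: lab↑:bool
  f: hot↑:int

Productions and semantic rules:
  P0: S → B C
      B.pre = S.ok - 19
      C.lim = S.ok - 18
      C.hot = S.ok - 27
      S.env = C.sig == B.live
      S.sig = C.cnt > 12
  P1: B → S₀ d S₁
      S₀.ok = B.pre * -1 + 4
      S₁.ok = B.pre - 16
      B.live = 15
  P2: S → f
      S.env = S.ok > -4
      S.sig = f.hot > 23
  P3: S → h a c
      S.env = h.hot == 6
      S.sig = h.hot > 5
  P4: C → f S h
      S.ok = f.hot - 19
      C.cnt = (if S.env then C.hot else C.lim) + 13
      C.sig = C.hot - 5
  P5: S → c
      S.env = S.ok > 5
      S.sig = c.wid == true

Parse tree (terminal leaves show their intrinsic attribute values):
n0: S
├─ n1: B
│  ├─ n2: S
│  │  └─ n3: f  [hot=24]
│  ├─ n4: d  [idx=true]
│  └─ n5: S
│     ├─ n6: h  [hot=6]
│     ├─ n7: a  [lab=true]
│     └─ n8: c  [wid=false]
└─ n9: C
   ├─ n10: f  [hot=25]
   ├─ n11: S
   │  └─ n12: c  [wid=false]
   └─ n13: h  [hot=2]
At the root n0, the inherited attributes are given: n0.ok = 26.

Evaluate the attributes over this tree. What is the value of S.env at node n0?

false

1. n0.ok = 26  [given at root]
2. n1.pre = 7  [S.ok - 19]
3. n2.ok = -3  [B.pre * -1 + 4]
4. n3.hot = 24  [terminal]
5. n2.env = true  [S.ok > -4]
6. n2.sig = true  [f.hot > 23]
7. n4.idx = true  [terminal]
8. n5.ok = -9  [B.pre - 16]
9. n6.hot = 6  [terminal]
10. n7.lab = true  [terminal]
11. n8.wid = false  [terminal]
12. n5.env = true  [h.hot == 6]
13. n5.sig = true  [h.hot > 5]
14. n1.live = 15  [15]
15. n9.lim = 8  [S.ok - 18]
16. n9.hot = -1  [S.ok - 27]
17. n10.hot = 25  [terminal]
18. n11.ok = 6  [f.hot - 19]
19. n12.wid = false  [terminal]
20. n11.env = true  [S.ok > 5]
21. n11.sig = false  [c.wid == true]
22. n13.hot = 2  [terminal]
23. n9.cnt = 12  [(if S.env then C.hot else C.lim) + 13]
24. n9.sig = -6  [C.hot - 5]
25. n0.env = false  [C.sig == B.live]
26. n0.sig = false  [C.cnt > 12]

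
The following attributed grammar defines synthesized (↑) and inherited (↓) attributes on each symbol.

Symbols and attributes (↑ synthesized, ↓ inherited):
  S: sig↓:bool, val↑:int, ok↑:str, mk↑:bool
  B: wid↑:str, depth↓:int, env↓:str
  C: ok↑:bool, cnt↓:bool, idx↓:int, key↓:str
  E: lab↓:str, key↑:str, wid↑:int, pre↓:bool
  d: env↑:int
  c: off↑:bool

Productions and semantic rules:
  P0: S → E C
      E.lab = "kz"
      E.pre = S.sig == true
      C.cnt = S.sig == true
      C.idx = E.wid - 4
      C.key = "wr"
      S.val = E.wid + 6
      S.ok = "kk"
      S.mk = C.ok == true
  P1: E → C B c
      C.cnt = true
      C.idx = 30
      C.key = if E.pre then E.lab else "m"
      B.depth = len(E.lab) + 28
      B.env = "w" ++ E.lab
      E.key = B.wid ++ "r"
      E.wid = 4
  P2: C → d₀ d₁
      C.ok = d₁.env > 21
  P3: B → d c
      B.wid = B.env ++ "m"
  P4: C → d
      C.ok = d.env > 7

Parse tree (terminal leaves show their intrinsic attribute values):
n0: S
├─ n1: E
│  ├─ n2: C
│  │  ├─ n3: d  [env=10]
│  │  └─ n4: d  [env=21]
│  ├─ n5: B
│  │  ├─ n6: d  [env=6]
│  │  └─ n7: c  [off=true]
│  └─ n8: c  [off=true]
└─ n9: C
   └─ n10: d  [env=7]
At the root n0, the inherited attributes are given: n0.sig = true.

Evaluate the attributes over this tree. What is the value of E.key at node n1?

1. n0.sig = true  [given at root]
2. n1.lab = "kz"  ["kz"]
3. n1.pre = true  [S.sig == true]
4. n2.cnt = true  [true]
5. n2.idx = 30  [30]
6. n2.key = "kz"  [if E.pre then E.lab else "m"]
7. n3.env = 10  [terminal]
8. n4.env = 21  [terminal]
9. n2.ok = false  [d₁.env > 21]
10. n5.depth = 30  [len(E.lab) + 28]
11. n5.env = "wkz"  ["w" ++ E.lab]
12. n6.env = 6  [terminal]
13. n7.off = true  [terminal]
14. n5.wid = "wkzm"  [B.env ++ "m"]
15. n8.off = true  [terminal]
16. n1.key = "wkzmr"  [B.wid ++ "r"]
17. n1.wid = 4  [4]
18. n9.cnt = true  [S.sig == true]
19. n9.idx = 0  [E.wid - 4]
20. n9.key = "wr"  ["wr"]
21. n10.env = 7  [terminal]
22. n9.ok = false  [d.env > 7]
23. n0.val = 10  [E.wid + 6]
24. n0.ok = "kk"  ["kk"]
25. n0.mk = false  [C.ok == true]

"wkzmr"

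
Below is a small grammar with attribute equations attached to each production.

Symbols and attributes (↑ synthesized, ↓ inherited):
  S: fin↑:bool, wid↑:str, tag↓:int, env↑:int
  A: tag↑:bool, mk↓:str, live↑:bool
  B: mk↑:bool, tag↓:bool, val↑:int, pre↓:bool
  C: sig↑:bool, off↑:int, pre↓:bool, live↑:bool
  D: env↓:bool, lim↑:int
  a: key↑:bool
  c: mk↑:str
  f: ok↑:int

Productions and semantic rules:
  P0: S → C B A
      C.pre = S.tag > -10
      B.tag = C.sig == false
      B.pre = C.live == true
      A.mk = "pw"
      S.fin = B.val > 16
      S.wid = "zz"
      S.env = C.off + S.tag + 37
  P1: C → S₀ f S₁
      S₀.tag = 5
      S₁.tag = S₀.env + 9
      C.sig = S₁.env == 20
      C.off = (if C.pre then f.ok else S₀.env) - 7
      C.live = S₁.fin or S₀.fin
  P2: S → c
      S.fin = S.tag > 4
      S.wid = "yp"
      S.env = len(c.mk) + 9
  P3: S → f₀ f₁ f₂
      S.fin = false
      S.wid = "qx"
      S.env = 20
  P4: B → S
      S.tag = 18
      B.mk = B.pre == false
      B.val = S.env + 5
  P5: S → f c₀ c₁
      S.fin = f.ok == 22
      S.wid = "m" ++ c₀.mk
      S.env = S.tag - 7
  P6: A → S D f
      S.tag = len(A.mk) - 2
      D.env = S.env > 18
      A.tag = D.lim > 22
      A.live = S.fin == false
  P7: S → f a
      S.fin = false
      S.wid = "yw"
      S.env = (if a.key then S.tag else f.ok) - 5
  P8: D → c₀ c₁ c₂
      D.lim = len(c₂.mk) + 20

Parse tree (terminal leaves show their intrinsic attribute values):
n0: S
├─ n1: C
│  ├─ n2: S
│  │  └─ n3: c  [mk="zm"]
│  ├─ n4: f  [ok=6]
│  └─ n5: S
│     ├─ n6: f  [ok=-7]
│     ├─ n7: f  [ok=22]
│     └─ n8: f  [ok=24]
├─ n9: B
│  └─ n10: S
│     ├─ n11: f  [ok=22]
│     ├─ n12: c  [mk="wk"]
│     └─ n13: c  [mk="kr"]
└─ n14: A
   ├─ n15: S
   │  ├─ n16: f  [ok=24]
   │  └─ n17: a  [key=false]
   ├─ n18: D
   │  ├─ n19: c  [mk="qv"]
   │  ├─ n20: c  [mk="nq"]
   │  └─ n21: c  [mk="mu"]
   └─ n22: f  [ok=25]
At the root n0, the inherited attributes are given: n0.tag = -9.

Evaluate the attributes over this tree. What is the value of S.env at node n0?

27

1. n0.tag = -9  [given at root]
2. n1.pre = true  [S.tag > -10]
3. n2.tag = 5  [5]
4. n3.mk = "zm"  [terminal]
5. n2.fin = true  [S.tag > 4]
6. n2.wid = "yp"  ["yp"]
7. n2.env = 11  [len(c.mk) + 9]
8. n4.ok = 6  [terminal]
9. n5.tag = 20  [S₀.env + 9]
10. n6.ok = -7  [terminal]
11. n7.ok = 22  [terminal]
12. n8.ok = 24  [terminal]
13. n5.fin = false  [false]
14. n5.wid = "qx"  ["qx"]
15. n5.env = 20  [20]
16. n1.sig = true  [S₁.env == 20]
17. n1.off = -1  [(if C.pre then f.ok else S₀.env) - 7]
18. n1.live = true  [S₁.fin or S₀.fin]
19. n9.tag = false  [C.sig == false]
20. n9.pre = true  [C.live == true]
21. n10.tag = 18  [18]
22. n11.ok = 22  [terminal]
23. n12.mk = "wk"  [terminal]
24. n13.mk = "kr"  [terminal]
25. n10.fin = true  [f.ok == 22]
26. n10.wid = "mwk"  ["m" ++ c₀.mk]
27. n10.env = 11  [S.tag - 7]
28. n9.mk = false  [B.pre == false]
29. n9.val = 16  [S.env + 5]
30. n14.mk = "pw"  ["pw"]
31. n15.tag = 0  [len(A.mk) - 2]
32. n16.ok = 24  [terminal]
33. n17.key = false  [terminal]
34. n15.fin = false  [false]
35. n15.wid = "yw"  ["yw"]
36. n15.env = 19  [(if a.key then S.tag else f.ok) - 5]
37. n18.env = true  [S.env > 18]
38. n19.mk = "qv"  [terminal]
39. n20.mk = "nq"  [terminal]
40. n21.mk = "mu"  [terminal]
41. n18.lim = 22  [len(c₂.mk) + 20]
42. n22.ok = 25  [terminal]
43. n14.tag = false  [D.lim > 22]
44. n14.live = true  [S.fin == false]
45. n0.fin = false  [B.val > 16]
46. n0.wid = "zz"  ["zz"]
47. n0.env = 27  [C.off + S.tag + 37]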